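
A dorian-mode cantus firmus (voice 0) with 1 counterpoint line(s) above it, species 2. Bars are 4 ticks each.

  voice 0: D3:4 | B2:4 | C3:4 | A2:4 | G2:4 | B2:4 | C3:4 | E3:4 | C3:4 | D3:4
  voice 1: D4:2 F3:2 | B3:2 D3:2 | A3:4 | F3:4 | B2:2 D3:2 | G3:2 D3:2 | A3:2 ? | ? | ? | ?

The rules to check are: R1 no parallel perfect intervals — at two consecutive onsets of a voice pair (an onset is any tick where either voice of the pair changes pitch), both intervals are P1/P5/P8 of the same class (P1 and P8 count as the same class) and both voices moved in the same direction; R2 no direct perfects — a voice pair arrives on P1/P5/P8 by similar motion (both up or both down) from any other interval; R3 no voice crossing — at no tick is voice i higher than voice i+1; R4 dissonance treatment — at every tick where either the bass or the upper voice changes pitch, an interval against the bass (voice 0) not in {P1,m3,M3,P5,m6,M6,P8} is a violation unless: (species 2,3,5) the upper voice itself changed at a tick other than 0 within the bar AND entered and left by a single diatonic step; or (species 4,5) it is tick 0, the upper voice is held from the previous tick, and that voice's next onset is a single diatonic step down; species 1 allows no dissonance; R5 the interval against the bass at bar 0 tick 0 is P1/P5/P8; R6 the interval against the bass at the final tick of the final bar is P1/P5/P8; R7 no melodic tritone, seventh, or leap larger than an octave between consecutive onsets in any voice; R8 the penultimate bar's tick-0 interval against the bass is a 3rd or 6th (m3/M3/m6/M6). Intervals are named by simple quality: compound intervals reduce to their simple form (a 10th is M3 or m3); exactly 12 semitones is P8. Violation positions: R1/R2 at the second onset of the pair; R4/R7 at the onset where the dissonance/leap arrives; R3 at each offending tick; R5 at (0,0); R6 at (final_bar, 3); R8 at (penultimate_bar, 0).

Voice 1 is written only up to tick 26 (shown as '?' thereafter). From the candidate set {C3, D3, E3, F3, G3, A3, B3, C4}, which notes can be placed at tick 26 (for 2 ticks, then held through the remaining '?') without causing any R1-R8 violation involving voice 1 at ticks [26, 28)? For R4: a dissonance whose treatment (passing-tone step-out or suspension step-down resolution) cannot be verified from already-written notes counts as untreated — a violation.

C3: legal
D3: violates R4
E3: legal
F3: violates R4
G3: legal
A3: legal
B3: violates R4
C4: legal

{A3, C3, C4, E3, G3}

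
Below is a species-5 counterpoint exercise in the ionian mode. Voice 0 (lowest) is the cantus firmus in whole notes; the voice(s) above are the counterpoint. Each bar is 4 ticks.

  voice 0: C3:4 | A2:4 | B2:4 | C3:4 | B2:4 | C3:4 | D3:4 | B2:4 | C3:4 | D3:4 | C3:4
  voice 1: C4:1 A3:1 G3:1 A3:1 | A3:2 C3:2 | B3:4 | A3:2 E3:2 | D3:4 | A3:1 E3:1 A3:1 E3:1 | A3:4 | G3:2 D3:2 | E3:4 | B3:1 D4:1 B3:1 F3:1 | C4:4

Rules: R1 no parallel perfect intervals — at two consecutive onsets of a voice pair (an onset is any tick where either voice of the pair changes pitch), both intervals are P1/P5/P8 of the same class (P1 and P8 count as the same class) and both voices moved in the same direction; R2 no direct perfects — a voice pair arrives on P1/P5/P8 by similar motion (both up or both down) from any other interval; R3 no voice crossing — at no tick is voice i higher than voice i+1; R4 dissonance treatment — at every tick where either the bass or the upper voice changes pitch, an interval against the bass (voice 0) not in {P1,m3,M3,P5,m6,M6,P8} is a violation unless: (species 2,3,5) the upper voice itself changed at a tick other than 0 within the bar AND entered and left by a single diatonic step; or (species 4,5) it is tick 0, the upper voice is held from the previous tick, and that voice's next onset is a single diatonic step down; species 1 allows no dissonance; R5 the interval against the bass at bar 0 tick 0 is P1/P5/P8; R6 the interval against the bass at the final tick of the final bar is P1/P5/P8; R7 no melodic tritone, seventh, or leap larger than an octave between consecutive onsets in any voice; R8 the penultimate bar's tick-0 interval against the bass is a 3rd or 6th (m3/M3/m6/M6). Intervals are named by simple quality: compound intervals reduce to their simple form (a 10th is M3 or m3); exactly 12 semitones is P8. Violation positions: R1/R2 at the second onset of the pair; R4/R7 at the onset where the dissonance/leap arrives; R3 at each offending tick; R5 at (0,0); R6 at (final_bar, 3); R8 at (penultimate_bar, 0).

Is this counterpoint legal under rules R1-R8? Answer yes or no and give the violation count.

bar 0: v0=C3 v1=C4 (P8)
bar 1: v0=A2 v1=A3 (P8)
bar 2: v0=B2 v1=B3 (P8)
bar 3: v0=C3 v1=A3 (M6)
bar 4: v0=B2 v1=D3 (m3)
bar 5: v0=C3 v1=A3 (M6)
bar 6: v0=D3 v1=A3 (P5)
bar 7: v0=B2 v1=G3 (m6)
bar 8: v0=C3 v1=E3 (M3)
bar 9: v0=D3 v1=B3 (M6)
bar 10: v0=C3 v1=C4 (P8)
  R2 @ bar2.0: A2/C3 m3 -> B2/B3 P8 similar
  R7 @ bar2.0: C3->B3 leap 11st
  R2 @ bar6.0: C3/E3 M3 -> D3/A3 P5 similar
  R7 @ bar9.3: B3->F3 leap 6st

No (4 violations)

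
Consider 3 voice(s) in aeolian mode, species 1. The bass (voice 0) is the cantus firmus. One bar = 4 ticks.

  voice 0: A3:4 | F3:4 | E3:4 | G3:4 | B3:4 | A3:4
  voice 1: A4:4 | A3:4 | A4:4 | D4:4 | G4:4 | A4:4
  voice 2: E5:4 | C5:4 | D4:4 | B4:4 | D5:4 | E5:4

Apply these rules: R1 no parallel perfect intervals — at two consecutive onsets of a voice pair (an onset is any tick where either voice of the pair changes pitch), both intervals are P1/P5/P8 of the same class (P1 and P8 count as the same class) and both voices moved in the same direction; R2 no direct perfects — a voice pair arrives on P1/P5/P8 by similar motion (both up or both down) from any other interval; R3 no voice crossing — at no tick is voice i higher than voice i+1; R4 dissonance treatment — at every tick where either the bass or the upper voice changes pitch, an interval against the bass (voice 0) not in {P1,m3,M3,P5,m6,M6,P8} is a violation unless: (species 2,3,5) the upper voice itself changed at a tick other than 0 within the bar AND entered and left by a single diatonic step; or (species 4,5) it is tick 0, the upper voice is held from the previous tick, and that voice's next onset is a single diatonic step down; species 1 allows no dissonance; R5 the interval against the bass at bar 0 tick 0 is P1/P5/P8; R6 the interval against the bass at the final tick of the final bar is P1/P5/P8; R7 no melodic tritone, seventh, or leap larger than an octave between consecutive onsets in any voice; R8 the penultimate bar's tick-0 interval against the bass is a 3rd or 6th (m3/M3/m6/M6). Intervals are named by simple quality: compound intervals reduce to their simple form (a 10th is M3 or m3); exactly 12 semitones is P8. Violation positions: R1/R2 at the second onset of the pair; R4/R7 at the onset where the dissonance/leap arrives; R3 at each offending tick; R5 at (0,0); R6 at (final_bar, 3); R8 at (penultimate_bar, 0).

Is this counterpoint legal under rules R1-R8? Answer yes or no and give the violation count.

bar 0: v0=A3 v1=A4 v2=E5 (P5)
bar 1: v0=F3 v1=A3 v2=C5 (P5)
bar 2: v0=E3 v1=A4 v2=D4 (m7)
bar 3: v0=G3 v1=D4 v2=B4 (M3)
bar 4: v0=B3 v1=G4 v2=D5 (m3)
bar 5: v0=A3 v1=A4 v2=E5 (P5)
  R1 @ bar1.0: A3/E5 P5 -> F3/C5 P5 similar
  R3 @ bar2.0: A4 above D4
  R4 @ bar2.0: E3/A4 P4 untreated
  R4 @ bar2.0: E3/D4 m7 untreated
  R7 @ bar2.0: C5->D4 leap 10st
  R3 @ bar2.1: A4 above D4
  R3 @ bar2.2: A4 above D4
  R3 @ bar2.3: A4 above D4
  R2 @ bar4.0: D4/B4 M6 -> G4/D5 P5 similar
  R1 @ bar5.0: G4/D5 P5 -> A4/E5 P5 similar

No (10 violations)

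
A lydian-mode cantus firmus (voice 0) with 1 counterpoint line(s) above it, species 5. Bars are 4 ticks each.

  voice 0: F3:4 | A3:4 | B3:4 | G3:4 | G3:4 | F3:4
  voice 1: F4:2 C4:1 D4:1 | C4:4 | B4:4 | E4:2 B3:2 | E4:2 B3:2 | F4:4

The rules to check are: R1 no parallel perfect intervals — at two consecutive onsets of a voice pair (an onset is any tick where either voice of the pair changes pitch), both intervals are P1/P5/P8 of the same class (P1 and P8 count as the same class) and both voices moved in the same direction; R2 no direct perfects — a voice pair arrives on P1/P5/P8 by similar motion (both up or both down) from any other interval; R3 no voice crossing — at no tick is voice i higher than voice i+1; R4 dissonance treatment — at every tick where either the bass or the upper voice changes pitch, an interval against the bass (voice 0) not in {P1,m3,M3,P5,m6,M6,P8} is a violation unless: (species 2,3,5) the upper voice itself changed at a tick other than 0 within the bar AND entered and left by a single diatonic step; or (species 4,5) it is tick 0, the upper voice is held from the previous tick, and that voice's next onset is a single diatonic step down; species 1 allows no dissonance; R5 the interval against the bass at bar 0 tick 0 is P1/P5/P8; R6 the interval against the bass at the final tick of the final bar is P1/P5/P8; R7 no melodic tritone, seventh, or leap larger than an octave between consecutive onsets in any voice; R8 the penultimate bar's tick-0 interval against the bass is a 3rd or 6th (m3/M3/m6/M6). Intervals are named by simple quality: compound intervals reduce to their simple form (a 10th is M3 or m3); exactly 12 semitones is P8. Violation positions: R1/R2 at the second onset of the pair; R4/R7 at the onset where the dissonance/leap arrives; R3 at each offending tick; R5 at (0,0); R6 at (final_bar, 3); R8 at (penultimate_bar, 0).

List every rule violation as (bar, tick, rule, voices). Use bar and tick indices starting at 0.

(2, 0, R2, (0, 1))
(2, 0, R7, (1,))
(5, 0, R7, (1,))

bar 0: v0=F3 v1=F4 downbeat P8
bar 1: v0=A3 v1=C4 downbeat m3
bar 2: v0=B3 v1=B4 downbeat P8
bar 3: v0=G3 v1=E4 downbeat M6
bar 4: v0=G3 v1=E4 downbeat M6
bar 5: v0=F3 v1=F4 downbeat P8
  -> R2 @ bar 2 tick 0 v(0, 1): A3/C4 m3 -> B3/B4 P8 similar
  -> R7 @ bar 2 tick 0 v(1,): C4->B4 leap 11st
  -> R7 @ bar 5 tick 0 v(1,): B3->F4 leap 6st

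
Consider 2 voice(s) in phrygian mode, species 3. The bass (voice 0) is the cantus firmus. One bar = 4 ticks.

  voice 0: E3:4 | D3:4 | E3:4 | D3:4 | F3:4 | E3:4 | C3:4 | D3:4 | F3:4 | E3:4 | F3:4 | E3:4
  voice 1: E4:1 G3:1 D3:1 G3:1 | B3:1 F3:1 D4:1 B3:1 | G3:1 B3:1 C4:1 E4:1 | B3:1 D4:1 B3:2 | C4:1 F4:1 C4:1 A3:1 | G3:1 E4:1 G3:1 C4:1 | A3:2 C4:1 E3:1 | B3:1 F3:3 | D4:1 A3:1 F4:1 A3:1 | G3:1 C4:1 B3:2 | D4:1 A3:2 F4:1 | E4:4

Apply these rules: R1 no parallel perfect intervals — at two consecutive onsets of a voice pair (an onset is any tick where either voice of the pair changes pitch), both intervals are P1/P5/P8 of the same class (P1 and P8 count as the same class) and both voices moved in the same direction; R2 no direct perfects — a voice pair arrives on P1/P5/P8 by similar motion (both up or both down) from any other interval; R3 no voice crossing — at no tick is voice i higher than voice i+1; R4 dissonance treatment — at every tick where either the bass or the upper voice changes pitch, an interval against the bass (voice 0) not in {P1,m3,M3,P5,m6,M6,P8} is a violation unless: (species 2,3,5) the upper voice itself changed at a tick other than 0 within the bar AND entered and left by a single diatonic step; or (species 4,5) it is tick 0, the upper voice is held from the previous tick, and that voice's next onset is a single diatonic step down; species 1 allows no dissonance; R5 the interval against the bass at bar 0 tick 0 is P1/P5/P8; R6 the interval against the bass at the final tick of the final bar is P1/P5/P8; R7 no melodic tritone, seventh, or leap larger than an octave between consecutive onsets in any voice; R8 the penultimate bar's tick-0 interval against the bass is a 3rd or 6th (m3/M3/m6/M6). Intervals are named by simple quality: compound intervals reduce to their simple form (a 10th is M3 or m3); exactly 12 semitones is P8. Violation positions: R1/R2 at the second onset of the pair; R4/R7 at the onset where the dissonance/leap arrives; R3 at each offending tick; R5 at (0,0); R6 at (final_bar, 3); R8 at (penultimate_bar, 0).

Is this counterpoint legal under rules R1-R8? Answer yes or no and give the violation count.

No (6 violations)

bar 0: v0=E3 v1=E4 (P8)
bar 1: v0=D3 v1=B3 (M6)
bar 2: v0=E3 v1=G3 (m3)
bar 3: v0=D3 v1=B3 (M6)
bar 4: v0=F3 v1=C4 (P5)
bar 5: v0=E3 v1=G3 (m3)
bar 6: v0=C3 v1=A3 (M6)
bar 7: v0=D3 v1=B3 (M6)
bar 8: v0=F3 v1=D4 (M6)
bar 9: v0=E3 v1=G3 (m3)
bar 10: v0=F3 v1=D4 (M6)
bar 11: v0=E3 v1=E4 (P8)
  R3 @ bar0.2: E3 above D3
  R4 @ bar0.2: E3/D3 M2 untreated
  R7 @ bar1.1: B3->F3 leap 6st
  R2 @ bar4.0: D3/B3 M6 -> F3/C4 P5 similar
  R7 @ bar7.1: B3->F3 leap 6st
  R1 @ bar11.0: F3/F4 P8 -> E3/E4 P8 similar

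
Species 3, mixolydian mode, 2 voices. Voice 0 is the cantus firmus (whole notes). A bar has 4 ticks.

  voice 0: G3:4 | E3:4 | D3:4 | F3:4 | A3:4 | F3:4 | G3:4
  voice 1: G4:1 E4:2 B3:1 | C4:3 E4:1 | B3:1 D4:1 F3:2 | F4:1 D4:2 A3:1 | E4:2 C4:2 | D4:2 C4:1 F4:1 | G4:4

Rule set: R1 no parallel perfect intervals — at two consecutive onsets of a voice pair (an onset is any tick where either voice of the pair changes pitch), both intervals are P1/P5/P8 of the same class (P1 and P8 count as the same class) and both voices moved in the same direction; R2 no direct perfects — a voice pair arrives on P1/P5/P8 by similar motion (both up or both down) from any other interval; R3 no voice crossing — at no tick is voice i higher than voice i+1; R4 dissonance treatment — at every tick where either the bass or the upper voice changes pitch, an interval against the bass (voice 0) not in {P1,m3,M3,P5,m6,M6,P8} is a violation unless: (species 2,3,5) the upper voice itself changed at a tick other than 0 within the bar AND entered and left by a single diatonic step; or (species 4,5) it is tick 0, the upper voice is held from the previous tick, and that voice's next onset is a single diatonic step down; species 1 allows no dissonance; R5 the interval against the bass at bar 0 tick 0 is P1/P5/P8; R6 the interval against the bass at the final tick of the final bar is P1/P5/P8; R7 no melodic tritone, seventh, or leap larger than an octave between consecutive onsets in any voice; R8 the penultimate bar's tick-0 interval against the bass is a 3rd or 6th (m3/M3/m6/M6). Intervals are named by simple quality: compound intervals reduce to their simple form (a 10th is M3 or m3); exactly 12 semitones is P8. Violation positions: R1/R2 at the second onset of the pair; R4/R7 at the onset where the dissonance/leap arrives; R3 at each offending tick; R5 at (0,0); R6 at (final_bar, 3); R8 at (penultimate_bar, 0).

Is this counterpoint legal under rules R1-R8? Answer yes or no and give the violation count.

No (3 violations)

bar 0: v0=G3 v1=G4 (P8)
bar 1: v0=E3 v1=C4 (m6)
bar 2: v0=D3 v1=B3 (M6)
bar 3: v0=F3 v1=F4 (P8)
bar 4: v0=A3 v1=E4 (P5)
bar 5: v0=F3 v1=D4 (M6)
bar 6: v0=G3 v1=G4 (P8)
  R2 @ bar3.0: D3/F3 m3 -> F3/F4 P8 similar
  R2 @ bar4.0: F3/A3 M3 -> A3/E4 P5 similar
  R1 @ bar6.0: F3/F4 P8 -> G3/G4 P8 similar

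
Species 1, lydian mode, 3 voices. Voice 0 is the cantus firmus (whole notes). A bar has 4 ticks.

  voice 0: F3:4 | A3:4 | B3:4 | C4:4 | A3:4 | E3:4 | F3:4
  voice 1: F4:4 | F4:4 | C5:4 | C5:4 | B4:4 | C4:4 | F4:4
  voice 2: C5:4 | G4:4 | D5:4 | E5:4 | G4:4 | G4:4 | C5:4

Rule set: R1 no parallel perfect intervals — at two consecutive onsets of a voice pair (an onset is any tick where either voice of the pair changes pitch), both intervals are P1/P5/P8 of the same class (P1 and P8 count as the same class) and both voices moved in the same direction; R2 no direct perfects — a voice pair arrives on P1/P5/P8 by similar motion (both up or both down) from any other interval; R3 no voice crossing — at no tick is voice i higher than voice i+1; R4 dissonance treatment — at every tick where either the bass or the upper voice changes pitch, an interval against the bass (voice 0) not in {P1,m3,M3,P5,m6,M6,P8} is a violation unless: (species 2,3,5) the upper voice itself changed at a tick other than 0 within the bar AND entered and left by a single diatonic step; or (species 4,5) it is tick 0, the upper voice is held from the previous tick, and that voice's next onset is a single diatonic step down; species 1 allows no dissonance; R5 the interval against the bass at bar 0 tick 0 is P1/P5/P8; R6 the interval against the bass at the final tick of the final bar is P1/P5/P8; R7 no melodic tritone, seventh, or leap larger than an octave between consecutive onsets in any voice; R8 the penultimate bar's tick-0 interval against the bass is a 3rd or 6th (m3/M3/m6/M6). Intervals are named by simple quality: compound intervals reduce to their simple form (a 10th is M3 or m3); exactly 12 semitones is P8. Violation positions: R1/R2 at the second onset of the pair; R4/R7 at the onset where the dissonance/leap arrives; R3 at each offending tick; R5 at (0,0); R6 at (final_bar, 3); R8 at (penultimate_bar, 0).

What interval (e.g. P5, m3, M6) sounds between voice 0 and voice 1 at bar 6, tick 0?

P8

voice 0=F3 voice 1=F4 -> P8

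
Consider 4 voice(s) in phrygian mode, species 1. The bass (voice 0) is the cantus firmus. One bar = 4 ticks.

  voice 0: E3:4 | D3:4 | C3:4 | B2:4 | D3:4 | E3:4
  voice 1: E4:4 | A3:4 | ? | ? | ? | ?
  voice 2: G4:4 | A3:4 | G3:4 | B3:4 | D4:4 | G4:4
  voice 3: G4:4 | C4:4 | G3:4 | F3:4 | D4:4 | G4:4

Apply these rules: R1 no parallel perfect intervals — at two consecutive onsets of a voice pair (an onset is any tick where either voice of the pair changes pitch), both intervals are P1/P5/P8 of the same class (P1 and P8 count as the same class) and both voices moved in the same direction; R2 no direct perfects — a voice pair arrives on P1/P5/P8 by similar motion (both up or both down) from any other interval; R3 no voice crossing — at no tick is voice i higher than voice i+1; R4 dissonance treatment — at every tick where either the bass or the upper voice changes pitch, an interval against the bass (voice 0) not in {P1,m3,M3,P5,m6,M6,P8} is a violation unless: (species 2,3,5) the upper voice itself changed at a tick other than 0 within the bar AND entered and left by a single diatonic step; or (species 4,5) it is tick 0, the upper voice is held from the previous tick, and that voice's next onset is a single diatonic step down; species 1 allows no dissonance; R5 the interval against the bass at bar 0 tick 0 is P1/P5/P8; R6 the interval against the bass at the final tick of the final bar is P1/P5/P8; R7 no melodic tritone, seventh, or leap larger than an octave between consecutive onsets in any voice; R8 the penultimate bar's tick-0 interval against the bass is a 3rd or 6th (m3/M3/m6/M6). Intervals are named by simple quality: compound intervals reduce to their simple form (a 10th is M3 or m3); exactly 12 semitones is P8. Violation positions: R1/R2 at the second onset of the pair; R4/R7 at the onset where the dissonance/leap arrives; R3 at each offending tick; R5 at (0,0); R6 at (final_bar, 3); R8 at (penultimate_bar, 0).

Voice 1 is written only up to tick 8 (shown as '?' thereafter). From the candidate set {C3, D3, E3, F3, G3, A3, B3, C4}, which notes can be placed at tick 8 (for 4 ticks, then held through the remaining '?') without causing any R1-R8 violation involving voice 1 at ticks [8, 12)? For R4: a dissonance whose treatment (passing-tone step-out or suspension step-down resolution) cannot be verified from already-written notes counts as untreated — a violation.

C3: violates R2
D3: violates R4
E3: legal
F3: violates R4
G3: violates R1,R2
A3: violates R3
B3: violates R3,R4
C4: violates R3

{E3}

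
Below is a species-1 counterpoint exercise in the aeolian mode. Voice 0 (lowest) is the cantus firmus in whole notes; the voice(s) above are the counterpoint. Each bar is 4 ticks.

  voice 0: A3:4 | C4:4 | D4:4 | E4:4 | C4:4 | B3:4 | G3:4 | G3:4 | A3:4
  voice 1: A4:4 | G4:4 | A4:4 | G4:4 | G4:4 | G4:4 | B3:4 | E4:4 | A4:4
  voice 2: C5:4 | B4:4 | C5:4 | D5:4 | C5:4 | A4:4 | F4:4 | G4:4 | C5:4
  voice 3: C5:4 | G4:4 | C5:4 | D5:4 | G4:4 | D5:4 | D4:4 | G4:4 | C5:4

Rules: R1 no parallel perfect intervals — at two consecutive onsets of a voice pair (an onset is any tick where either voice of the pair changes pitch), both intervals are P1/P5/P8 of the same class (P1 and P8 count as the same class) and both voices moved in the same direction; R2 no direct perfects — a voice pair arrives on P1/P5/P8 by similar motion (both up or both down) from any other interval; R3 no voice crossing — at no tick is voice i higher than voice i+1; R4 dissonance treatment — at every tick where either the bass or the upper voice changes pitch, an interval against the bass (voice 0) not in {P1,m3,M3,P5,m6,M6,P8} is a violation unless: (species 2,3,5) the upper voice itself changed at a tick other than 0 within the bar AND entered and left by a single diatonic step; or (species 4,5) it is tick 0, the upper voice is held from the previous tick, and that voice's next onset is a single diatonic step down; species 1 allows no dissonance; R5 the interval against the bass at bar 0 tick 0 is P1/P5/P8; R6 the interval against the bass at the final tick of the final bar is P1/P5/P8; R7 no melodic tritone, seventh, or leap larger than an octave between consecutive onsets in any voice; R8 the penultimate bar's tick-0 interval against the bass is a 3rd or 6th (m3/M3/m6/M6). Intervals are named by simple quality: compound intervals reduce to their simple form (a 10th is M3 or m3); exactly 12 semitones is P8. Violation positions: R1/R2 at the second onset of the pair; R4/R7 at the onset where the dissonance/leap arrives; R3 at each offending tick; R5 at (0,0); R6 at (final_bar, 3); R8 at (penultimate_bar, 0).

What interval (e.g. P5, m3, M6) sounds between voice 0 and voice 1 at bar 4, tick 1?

P5

voice 0=C4 voice 1=G4 -> P5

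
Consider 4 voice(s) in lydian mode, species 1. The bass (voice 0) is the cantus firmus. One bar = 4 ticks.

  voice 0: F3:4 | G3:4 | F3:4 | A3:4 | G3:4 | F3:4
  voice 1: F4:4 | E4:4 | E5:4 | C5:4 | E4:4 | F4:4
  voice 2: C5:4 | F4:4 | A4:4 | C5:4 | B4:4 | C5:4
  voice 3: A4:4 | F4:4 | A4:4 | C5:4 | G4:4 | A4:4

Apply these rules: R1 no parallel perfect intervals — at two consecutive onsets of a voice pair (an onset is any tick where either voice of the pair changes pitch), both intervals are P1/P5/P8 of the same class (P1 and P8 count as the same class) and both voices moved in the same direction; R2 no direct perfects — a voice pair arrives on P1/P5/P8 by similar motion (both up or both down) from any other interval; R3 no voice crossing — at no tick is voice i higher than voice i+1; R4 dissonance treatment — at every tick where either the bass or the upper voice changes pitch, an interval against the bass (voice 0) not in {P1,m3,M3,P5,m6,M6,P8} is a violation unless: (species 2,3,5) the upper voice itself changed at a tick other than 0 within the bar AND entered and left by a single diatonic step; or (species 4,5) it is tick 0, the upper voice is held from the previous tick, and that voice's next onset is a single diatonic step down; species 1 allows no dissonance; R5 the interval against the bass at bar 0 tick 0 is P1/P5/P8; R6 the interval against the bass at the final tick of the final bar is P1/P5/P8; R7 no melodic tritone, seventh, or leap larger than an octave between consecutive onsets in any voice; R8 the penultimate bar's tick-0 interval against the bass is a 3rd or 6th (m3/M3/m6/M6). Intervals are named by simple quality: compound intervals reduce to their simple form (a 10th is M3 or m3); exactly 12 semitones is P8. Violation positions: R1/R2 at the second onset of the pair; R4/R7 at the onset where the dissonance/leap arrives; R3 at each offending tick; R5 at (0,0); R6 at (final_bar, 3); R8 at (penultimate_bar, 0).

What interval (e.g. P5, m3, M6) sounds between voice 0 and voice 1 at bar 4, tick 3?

voice 0=G3 voice 1=E4 -> M6

M6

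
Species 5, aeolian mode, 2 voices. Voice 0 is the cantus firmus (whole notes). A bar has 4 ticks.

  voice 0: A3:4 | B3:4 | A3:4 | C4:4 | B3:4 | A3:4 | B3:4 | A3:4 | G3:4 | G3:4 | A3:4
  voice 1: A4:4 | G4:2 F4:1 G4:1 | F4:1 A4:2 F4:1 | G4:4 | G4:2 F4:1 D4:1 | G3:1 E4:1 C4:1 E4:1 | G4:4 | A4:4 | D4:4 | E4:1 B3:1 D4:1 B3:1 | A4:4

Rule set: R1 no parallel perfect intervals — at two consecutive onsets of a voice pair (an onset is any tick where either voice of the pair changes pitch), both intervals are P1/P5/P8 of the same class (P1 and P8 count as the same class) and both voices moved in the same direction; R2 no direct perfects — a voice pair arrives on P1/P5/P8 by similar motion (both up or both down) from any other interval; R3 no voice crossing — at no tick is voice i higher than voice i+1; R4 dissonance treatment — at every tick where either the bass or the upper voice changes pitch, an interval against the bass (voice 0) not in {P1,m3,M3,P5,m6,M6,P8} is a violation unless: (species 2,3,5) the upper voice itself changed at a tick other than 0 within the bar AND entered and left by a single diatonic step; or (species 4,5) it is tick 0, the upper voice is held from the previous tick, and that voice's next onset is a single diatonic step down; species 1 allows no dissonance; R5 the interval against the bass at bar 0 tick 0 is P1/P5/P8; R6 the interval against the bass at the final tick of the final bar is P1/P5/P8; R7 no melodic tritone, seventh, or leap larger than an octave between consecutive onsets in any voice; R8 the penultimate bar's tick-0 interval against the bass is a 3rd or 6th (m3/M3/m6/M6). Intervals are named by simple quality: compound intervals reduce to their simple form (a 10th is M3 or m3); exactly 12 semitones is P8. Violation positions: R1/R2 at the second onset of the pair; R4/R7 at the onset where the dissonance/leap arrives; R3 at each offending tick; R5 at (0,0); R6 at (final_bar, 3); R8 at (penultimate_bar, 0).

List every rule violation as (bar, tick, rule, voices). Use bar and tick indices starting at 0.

(3, 0, R2, (0, 1))
(4, 2, R4, (0, 1))
(5, 0, R3, (0, 1))
(5, 0, R4, (0, 1))
(8, 0, R2, (0, 1))
(10, 0, R2, (0, 1))
(10, 0, R7, (1,))

bar 0: v0=A3 v1=A4 downbeat P8
bar 1: v0=B3 v1=G4 downbeat m6
bar 2: v0=A3 v1=F4 downbeat m6
bar 3: v0=C4 v1=G4 downbeat P5
bar 4: v0=B3 v1=G4 downbeat m6
bar 5: v0=A3 v1=G3 downbeat M2
bar 6: v0=B3 v1=G4 downbeat m6
bar 7: v0=A3 v1=A4 downbeat P8
bar 8: v0=G3 v1=D4 downbeat P5
bar 9: v0=G3 v1=E4 downbeat M6
bar 10: v0=A3 v1=A4 downbeat P8
  -> R2 @ bar 3 tick 0 v(0, 1): A3/F4 m6 -> C4/G4 P5 similar
  -> R4 @ bar 4 tick 2 v(0, 1): B3/F4 TT untreated
  -> R3 @ bar 5 tick 0 v(0, 1): A3 above G3
  -> R4 @ bar 5 tick 0 v(0, 1): A3/G3 M2 untreated
  -> R2 @ bar 8 tick 0 v(0, 1): A3/A4 P8 -> G3/D4 P5 similar
  -> R2 @ bar 10 tick 0 v(0, 1): G3/B3 M3 -> A3/A4 P8 similar
  -> R7 @ bar 10 tick 0 v(1,): B3->A4 leap 10st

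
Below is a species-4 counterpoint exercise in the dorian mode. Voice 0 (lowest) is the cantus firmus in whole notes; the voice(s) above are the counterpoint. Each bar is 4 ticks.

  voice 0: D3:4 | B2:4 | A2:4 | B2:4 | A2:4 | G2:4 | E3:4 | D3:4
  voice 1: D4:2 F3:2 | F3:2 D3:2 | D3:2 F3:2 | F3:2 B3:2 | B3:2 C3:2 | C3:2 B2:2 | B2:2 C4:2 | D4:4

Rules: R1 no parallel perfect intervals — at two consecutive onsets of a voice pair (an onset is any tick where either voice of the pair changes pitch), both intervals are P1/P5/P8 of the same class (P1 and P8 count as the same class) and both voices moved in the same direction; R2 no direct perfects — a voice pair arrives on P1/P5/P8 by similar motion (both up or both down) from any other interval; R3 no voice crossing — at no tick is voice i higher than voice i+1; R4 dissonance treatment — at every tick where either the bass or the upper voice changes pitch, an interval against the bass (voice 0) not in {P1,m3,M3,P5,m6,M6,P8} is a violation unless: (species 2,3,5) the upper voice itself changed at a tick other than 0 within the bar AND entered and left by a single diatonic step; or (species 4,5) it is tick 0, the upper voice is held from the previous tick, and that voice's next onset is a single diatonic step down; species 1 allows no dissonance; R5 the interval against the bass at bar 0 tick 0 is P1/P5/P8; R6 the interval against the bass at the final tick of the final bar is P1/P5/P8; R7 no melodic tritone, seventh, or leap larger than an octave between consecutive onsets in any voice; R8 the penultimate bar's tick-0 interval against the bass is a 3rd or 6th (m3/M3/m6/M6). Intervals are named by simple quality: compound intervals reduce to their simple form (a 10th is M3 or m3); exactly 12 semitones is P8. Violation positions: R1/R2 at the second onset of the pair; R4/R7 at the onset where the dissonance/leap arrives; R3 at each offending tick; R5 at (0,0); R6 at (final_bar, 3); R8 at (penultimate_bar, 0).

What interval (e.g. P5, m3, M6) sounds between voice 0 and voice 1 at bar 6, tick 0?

voice 0=E3 voice 1=B2 -> P4

P4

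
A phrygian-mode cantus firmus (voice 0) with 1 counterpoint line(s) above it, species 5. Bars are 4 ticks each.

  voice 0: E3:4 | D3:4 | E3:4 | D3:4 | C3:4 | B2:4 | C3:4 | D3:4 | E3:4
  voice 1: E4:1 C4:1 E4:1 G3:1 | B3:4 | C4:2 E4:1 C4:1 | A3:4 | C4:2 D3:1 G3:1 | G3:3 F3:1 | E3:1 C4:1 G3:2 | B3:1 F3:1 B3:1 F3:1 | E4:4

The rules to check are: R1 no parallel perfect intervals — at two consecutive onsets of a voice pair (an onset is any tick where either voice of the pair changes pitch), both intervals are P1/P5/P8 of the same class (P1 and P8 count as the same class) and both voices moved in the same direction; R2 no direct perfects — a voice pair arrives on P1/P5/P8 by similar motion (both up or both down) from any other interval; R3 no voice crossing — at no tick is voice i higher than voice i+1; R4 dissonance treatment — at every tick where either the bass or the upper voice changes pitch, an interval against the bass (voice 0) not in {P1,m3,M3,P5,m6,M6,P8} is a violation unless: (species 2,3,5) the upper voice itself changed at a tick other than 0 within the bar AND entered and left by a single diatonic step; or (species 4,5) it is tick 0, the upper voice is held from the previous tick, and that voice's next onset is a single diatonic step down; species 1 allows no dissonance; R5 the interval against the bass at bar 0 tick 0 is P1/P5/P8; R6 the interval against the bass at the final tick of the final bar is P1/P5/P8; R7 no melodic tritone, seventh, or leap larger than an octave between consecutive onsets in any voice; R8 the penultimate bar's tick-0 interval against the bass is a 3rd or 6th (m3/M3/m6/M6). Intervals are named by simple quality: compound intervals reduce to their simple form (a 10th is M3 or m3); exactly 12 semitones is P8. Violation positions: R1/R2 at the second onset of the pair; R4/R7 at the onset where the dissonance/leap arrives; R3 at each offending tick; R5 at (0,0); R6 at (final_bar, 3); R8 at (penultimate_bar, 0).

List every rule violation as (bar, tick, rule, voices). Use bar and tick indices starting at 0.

bar 0: v0=E3 v1=E4 downbeat P8
bar 1: v0=D3 v1=B3 downbeat M6
bar 2: v0=E3 v1=C4 downbeat m6
bar 3: v0=D3 v1=A3 downbeat P5
bar 4: v0=C3 v1=C4 downbeat P8
bar 5: v0=B2 v1=G3 downbeat m6
bar 6: v0=C3 v1=E3 downbeat M3
bar 7: v0=D3 v1=B3 downbeat M6
bar 8: v0=E3 v1=E4 downbeat P8
  -> R2 @ bar 3 tick 0 v(0, 1): E3/C4 m6 -> D3/A3 P5 similar
  -> R4 @ bar 4 tick 2 v(0, 1): C3/D3 M2 untreated
  -> R7 @ bar 4 tick 2 v(1,): C4->D3 leap 10st
  -> R7 @ bar 7 tick 1 v(1,): B3->F3 leap 6st
  -> R7 @ bar 7 tick 2 v(1,): F3->B3 leap 6st
  -> R7 @ bar 7 tick 3 v(1,): B3->F3 leap 6st
  -> R2 @ bar 8 tick 0 v(0, 1): D3/F3 m3 -> E3/E4 P8 similar
  -> R7 @ bar 8 tick 0 v(1,): F3->E4 leap 11st

(3, 0, R2, (0, 1))
(4, 2, R4, (0, 1))
(4, 2, R7, (1,))
(7, 1, R7, (1,))
(7, 2, R7, (1,))
(7, 3, R7, (1,))
(8, 0, R2, (0, 1))
(8, 0, R7, (1,))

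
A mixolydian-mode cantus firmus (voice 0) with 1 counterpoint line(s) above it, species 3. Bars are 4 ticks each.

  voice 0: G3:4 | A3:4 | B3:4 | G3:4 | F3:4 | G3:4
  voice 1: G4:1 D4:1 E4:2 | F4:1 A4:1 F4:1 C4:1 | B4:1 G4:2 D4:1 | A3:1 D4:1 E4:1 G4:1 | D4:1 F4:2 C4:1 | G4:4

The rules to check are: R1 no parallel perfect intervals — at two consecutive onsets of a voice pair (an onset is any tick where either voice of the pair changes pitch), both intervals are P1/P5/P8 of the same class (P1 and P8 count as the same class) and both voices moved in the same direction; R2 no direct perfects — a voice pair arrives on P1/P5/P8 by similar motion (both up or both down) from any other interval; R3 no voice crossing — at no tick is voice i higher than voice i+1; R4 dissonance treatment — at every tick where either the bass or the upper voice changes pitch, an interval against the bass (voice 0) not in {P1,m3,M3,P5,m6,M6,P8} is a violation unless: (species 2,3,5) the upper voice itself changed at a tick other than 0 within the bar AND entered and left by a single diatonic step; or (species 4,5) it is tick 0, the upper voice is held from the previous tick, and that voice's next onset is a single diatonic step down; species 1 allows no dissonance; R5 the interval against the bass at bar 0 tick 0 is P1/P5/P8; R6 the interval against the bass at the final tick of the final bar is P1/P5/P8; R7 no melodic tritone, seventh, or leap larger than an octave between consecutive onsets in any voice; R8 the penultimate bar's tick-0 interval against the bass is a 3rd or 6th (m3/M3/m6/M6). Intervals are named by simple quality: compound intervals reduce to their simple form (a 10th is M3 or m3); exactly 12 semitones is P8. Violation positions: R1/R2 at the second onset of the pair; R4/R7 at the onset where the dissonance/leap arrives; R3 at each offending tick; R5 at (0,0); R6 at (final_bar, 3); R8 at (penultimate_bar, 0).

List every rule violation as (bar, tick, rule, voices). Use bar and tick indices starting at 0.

(2, 0, R2, (0, 1))
(2, 0, R7, (1,))
(3, 0, R4, (0, 1))
(5, 0, R2, (0, 1))

bar 0: v0=G3 v1=G4 downbeat P8
bar 1: v0=A3 v1=F4 downbeat m6
bar 2: v0=B3 v1=B4 downbeat P8
bar 3: v0=G3 v1=A3 downbeat M2
bar 4: v0=F3 v1=D4 downbeat M6
bar 5: v0=G3 v1=G4 downbeat P8
  -> R2 @ bar 2 tick 0 v(0, 1): A3/C4 m3 -> B3/B4 P8 similar
  -> R7 @ bar 2 tick 0 v(1,): C4->B4 leap 11st
  -> R4 @ bar 3 tick 0 v(0, 1): G3/A3 M2 untreated
  -> R2 @ bar 5 tick 0 v(0, 1): F3/C4 P5 -> G3/G4 P8 similar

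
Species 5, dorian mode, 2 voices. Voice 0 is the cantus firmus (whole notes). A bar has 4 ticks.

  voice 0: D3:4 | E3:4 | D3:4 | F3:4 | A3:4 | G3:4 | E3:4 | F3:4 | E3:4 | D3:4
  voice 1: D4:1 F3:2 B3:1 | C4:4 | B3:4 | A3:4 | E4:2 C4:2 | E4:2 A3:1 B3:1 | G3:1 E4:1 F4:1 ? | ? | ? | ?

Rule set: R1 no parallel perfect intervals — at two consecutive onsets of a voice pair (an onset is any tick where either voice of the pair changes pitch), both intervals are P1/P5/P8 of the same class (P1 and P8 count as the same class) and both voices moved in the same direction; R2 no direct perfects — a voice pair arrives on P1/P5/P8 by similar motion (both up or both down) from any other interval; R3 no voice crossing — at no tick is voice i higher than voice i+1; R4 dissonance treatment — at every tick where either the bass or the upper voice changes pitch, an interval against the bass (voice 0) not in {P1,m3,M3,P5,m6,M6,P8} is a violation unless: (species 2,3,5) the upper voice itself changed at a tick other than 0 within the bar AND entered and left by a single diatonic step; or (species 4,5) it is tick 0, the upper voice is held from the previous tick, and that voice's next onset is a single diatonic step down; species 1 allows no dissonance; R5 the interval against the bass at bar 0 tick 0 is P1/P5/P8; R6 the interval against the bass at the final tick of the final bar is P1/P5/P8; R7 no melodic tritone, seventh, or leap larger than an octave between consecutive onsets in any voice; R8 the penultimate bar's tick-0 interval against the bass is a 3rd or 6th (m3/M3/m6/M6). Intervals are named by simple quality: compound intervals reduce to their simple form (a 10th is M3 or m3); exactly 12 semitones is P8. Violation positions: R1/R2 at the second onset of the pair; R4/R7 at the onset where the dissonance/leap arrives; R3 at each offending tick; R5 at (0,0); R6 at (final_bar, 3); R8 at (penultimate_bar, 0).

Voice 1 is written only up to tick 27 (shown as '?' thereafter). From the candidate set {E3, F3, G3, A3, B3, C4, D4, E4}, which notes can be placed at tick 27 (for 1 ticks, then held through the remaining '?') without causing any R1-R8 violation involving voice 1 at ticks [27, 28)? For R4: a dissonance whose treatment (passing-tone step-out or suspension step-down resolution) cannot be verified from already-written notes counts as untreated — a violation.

E3: violates R7
F3: violates R4
G3: violates R7
A3: violates R4
B3: violates R7
C4: legal
D4: violates R4
E4: legal

{C4, E4}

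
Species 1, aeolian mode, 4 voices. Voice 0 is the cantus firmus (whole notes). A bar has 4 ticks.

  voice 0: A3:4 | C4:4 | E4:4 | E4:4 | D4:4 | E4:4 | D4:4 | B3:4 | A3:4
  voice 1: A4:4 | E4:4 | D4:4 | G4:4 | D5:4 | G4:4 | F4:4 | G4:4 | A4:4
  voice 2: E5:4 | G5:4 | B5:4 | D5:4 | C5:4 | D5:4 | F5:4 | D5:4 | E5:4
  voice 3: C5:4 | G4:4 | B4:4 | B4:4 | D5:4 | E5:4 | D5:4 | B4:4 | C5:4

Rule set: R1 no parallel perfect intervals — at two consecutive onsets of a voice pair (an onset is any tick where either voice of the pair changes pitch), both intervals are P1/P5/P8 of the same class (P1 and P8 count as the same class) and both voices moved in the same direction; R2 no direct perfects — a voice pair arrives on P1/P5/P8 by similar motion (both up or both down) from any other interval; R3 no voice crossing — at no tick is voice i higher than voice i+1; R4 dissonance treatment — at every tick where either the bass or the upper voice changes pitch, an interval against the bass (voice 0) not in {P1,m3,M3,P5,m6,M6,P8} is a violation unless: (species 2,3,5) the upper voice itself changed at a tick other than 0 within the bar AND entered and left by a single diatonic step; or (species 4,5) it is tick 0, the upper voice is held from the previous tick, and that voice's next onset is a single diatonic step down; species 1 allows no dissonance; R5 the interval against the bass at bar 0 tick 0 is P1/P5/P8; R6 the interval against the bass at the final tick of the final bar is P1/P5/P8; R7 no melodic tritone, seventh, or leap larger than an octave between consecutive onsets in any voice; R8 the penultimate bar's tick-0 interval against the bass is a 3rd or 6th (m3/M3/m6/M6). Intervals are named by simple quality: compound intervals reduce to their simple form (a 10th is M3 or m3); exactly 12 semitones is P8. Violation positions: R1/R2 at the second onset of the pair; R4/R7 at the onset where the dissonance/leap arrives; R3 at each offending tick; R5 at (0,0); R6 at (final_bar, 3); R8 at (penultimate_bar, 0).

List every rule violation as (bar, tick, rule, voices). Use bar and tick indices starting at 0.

bar 0: v0=A3 v1=A4 v2=E5 v3=C5 downbeat m3
bar 1: v0=C4 v1=E4 v2=G5 v3=G4 downbeat P5
bar 2: v0=E4 v1=D4 v2=B5 v3=B4 downbeat P5
bar 3: v0=E4 v1=G4 v2=D5 v3=B4 downbeat P5
bar 4: v0=D4 v1=D5 v2=C5 v3=D5 downbeat P8
bar 5: v0=E4 v1=G4 v2=D5 v3=E5 downbeat P8
bar 6: v0=D4 v1=F4 v2=F5 v3=D5 downbeat P8
bar 7: v0=B3 v1=G4 v2=D5 v3=B4 downbeat P8
bar 8: v0=A3 v1=A4 v2=E5 v3=C5 downbeat m3
  -> R3 @ bar 0 tick 0 v(2, 3): E5 above C5
  -> R5 @ bar 0 tick 0 v(0, 3): opens on m3
  -> R3 @ bar 0 tick 1 v(2, 3): E5 above C5
  -> R3 @ bar 0 tick 2 v(2, 3): E5 above C5
  -> R3 @ bar 0 tick 3 v(2, 3): E5 above C5
  -> R1 @ bar 1 tick 0 v(0, 2): A3/E5 P5 -> C4/G5 P5 similar
  -> R3 @ bar 1 tick 0 v(2, 3): G5 above G4
  -> R3 @ bar 1 tick 1 v(2, 3): G5 above G4
  -> R3 @ bar 1 tick 2 v(2, 3): G5 above G4
  -> R3 @ bar 1 tick 3 v(2, 3): G5 above G4
  -> R1 @ bar 2 tick 0 v(0, 2): C4/G5 P5 -> E4/B5 P5 similar
  -> R1 @ bar 2 tick 0 v(0, 3): C4/G4 P5 -> E4/B4 P5 similar
  -> R1 @ bar 2 tick 0 v(2, 3): G5/G4 P8 -> B5/B4 P8 similar
  -> R3 @ bar 2 tick 0 v(0, 1): E4 above D4
  -> R3 @ bar 2 tick 0 v(2, 3): B5 above B4
  -> R4 @ bar 2 tick 0 v(0, 1): E4/D4 M2 untreated
  -> R3 @ bar 2 tick 1 v(0, 1): E4 above D4
  -> R3 @ bar 2 tick 1 v(2, 3): B5 above B4
  -> R3 @ bar 2 tick 2 v(0, 1): E4 above D4
  -> R3 @ bar 2 tick 2 v(2, 3): B5 above B4
  -> R3 @ bar 2 tick 3 v(0, 1): E4 above D4
  -> R3 @ bar 2 tick 3 v(2, 3): B5 above B4
  -> R3 @ bar 3 tick 0 v(2, 3): D5 above B4
  -> R4 @ bar 3 tick 0 v(0, 2): E4/D5 m7 untreated
  -> R3 @ bar 3 tick 1 v(2, 3): D5 above B4
  -> R3 @ bar 3 tick 2 v(2, 3): D5 above B4
  -> R3 @ bar 3 tick 3 v(2, 3): D5 above B4
  -> R2 @ bar 4 tick 0 v(1, 3): G4/B4 M3 -> D5/D5 P1 similar
  -> R3 @ bar 4 tick 0 v(1, 2): D5 above C5
  -> R4 @ bar 4 tick 0 v(0, 2): D4/C5 m7 untreated
  -> R3 @ bar 4 tick 1 v(1, 2): D5 above C5
  -> R3 @ bar 4 tick 2 v(1, 2): D5 above C5
  -> R3 @ bar 4 tick 3 v(1, 2): D5 above C5
  -> R1 @ bar 5 tick 0 v(0, 3): D4/D5 P8 -> E4/E5 P8 similar
  -> R4 @ bar 5 tick 0 v(0, 2): E4/D5 m7 untreated
  -> R1 @ bar 6 tick 0 v(0, 3): E4/E5 P8 -> D4/D5 P8 similar
  -> R3 @ bar 6 tick 0 v(2, 3): F5 above D5
  -> R3 @ bar 6 tick 1 v(2, 3): F5 above D5
  -> R3 @ bar 6 tick 2 v(2, 3): F5 above D5
  -> R3 @ bar 6 tick 3 v(2, 3): F5 above D5
  -> R1 @ bar 7 tick 0 v(0, 3): D4/D5 P8 -> B3/B4 P8 similar
  -> R3 @ bar 7 tick 0 v(2, 3): D5 above B4
  -> R8 @ bar 7 tick 0 v(0, 3): penult P8 not 3rd/6th
  -> R3 @ bar 7 tick 1 v(2, 3): D5 above B4
  -> R3 @ bar 7 tick 2 v(2, 3): D5 above B4
  -> R3 @ bar 7 tick 3 v(2, 3): D5 above B4
  -> R1 @ bar 8 tick 0 v(1, 2): G4/D5 P5 -> A4/E5 P5 similar
  -> R3 @ bar 8 tick 0 v(2, 3): E5 above C5
  -> R3 @ bar 8 tick 1 v(2, 3): E5 above C5
  -> R3 @ bar 8 tick 2 v(2, 3): E5 above C5
  -> R3 @ bar 8 tick 3 v(2, 3): E5 above C5
  -> R6 @ bar 8 tick 3 v(0, 3): closes on m3

(0, 0, R3, (2, 3))
(0, 0, R5, (0, 3))
(0, 1, R3, (2, 3))
(0, 2, R3, (2, 3))
(0, 3, R3, (2, 3))
(1, 0, R1, (0, 2))
(1, 0, R3, (2, 3))
(1, 1, R3, (2, 3))
(1, 2, R3, (2, 3))
(1, 3, R3, (2, 3))
(2, 0, R1, (0, 2))
(2, 0, R1, (0, 3))
(2, 0, R1, (2, 3))
(2, 0, R3, (0, 1))
(2, 0, R3, (2, 3))
(2, 0, R4, (0, 1))
(2, 1, R3, (0, 1))
(2, 1, R3, (2, 3))
(2, 2, R3, (0, 1))
(2, 2, R3, (2, 3))
(2, 3, R3, (0, 1))
(2, 3, R3, (2, 3))
(3, 0, R3, (2, 3))
(3, 0, R4, (0, 2))
(3, 1, R3, (2, 3))
(3, 2, R3, (2, 3))
(3, 3, R3, (2, 3))
(4, 0, R2, (1, 3))
(4, 0, R3, (1, 2))
(4, 0, R4, (0, 2))
(4, 1, R3, (1, 2))
(4, 2, R3, (1, 2))
(4, 3, R3, (1, 2))
(5, 0, R1, (0, 3))
(5, 0, R4, (0, 2))
(6, 0, R1, (0, 3))
(6, 0, R3, (2, 3))
(6, 1, R3, (2, 3))
(6, 2, R3, (2, 3))
(6, 3, R3, (2, 3))
(7, 0, R1, (0, 3))
(7, 0, R3, (2, 3))
(7, 0, R8, (0, 3))
(7, 1, R3, (2, 3))
(7, 2, R3, (2, 3))
(7, 3, R3, (2, 3))
(8, 0, R1, (1, 2))
(8, 0, R3, (2, 3))
(8, 1, R3, (2, 3))
(8, 2, R3, (2, 3))
(8, 3, R3, (2, 3))
(8, 3, R6, (0, 3))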